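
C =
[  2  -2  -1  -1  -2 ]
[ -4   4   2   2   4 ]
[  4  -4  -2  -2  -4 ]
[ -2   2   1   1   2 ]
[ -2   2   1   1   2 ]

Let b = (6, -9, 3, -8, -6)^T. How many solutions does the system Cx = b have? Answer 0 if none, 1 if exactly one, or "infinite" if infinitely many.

Row reduce the augmented matrix [C | b].
R2 ← R2 + (2)·R1: [0, 0, 0, 0, 0, 3]
R3 ← R3 − (2)·R1: [0, 0, 0, 0, 0, -9]
R4 ← R4 + R1: [0, 0, 0, 0, 0, -2]
R5 ← R5 + R1: [0, 0, 0, 0, 0, 0]
R3 ← R3 + (3)·R2: [0, 0, 0, 0, 0, 0]
R4 ← R4 + (2/3)·R2: [0, 0, 0, 0, 0, 0]
The echelon form has 2 nonzero rows; the last pivot sits in the augmented column, so rank(C) = 1 but rank([C|b]) = 2.
Since the ranks differ, the system is inconsistent.
It has no solutions.

0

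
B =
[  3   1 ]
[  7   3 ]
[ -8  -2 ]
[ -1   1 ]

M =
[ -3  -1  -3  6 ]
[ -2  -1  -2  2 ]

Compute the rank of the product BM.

First compute BM:
[[-11,  -4, -11,  20],
 [-27, -10, -27,  48],
 [ 28,  10,  28, -52],
 [  1,   0,   1,  -4]]
Now row reduce the product.
R2 ← R2 − (27/11)·R1: [0, -2/11, 0, -12/11]
R3 ← R3 + (28/11)·R1: [0, -2/11, 0, -12/11]
R4 ← R4 + (1/11)·R1: [0, -4/11, 0, -24/11]
R3 ← R3 − R2: [0, 0, 0, 0]
R4 ← R4 − (2)·R2: [0, 0, 0, 0]
2 nonzero rows, so rank(BM) = 2.

2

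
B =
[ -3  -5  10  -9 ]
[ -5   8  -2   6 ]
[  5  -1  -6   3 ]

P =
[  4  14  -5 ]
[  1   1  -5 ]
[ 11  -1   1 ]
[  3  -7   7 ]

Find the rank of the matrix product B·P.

2

First compute BP:
[[ 66,   6, -13],
 [-16, -102,  25],
 [-38,  54,  -5]]
Now row reduce the product.
R2 ← R2 + (8/33)·R1: [0, -1106/11, 721/33]
R3 ← R3 + (19/33)·R1: [0, 632/11, -412/33]
R3 ← R3 + (4/7)·R2: [0, 0, 0]
2 nonzero rows, so rank(BP) = 2.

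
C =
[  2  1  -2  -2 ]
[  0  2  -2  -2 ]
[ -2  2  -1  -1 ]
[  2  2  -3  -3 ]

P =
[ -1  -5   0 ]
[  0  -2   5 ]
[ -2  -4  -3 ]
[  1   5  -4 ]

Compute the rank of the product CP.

First compute CP:
[[  0, -14,  19],
 [  2,  -6,  24],
 [  3,   5,  17],
 [  1, -17,  31]]
Now row reduce the product.
Swap R1 ↔ R2
R3 ← R3 − (3/2)·R1: [0, 14, -19]
R4 ← R4 − (1/2)·R1: [0, -14, 19]
R3 ← R3 + R2: [0, 0, 0]
R4 ← R4 − R2: [0, 0, 0]
2 nonzero rows, so rank(CP) = 2.

2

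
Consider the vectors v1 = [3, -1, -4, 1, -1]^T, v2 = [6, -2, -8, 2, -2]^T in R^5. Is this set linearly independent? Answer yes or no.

Form the matrix with these vectors as rows and row reduce.
R2 ← R2 − (2)·R1: [0, 0, 0, 0, 0]
1 nonzero row, so the 2 vectors span a space of dimension 1.
Since 1 < 2, the vectors are linearly dependent.

no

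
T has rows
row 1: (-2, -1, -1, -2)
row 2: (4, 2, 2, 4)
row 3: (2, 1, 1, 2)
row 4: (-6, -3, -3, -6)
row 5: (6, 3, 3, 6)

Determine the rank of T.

1

Row reduce to echelon form.
R2 ← R2 + (2)·R1: [0, 0, 0, 0]
R3 ← R3 + R1: [0, 0, 0, 0]
R4 ← R4 − (3)·R1: [0, 0, 0, 0]
R5 ← R5 + (3)·R1: [0, 0, 0, 0]
Echelon form has 1 nonzero row, so rank(T) = 1.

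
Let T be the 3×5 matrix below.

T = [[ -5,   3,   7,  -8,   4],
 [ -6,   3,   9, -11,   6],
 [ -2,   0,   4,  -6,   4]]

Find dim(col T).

Row reduce to echelon form.
R2 ← R2 − (6/5)·R1: [0, -3/5, 3/5, -7/5, 6/5]
R3 ← R3 − (2/5)·R1: [0, -6/5, 6/5, -14/5, 12/5]
R3 ← R3 − (2)·R2: [0, 0, 0, 0, 0]
Echelon form has 2 nonzero rows, so rank(T) = 2.
The column space has dimension equal to the rank: 2.

2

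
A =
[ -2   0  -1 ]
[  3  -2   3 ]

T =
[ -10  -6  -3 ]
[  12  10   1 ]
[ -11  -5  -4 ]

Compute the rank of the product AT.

2

First compute AT:
[[ 31,  17,  10],
 [-87, -53, -23]]
Now row reduce the product.
R2 ← R2 + (87/31)·R1: [0, -164/31, 157/31]
2 nonzero rows, so rank(AT) = 2.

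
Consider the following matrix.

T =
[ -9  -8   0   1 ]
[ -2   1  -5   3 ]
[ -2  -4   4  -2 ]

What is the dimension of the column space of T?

Row reduce to echelon form.
R2 ← R2 − (2/9)·R1: [0, 25/9, -5, 25/9]
R3 ← R3 − (2/9)·R1: [0, -20/9, 4, -20/9]
R3 ← R3 + (4/5)·R2: [0, 0, 0, 0]
Echelon form has 2 nonzero rows, so rank(T) = 2.
The column space has dimension equal to the rank: 2.

2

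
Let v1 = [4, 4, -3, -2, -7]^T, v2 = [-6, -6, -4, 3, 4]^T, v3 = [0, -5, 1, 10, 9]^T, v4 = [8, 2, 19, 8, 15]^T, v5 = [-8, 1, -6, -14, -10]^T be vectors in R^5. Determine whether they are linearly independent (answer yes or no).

no

Form the matrix with these vectors as rows and row reduce.
R2 ← R2 + (3/2)·R1: [0, 0, -17/2, 0, -13/2]
R4 ← R4 − (2)·R1: [0, -6, 25, 12, 29]
R5 ← R5 + (2)·R1: [0, 9, -12, -18, -24]
Swap R2 ↔ R3
R4 ← R4 − (6/5)·R2: [0, 0, 119/5, 0, 91/5]
R5 ← R5 + (9/5)·R2: [0, 0, -51/5, 0, -39/5]
R4 ← R4 + (14/5)·R3: [0, 0, 0, 0, 0]
R5 ← R5 − (6/5)·R3: [0, 0, 0, 0, 0]
3 nonzero rows, so the 5 vectors span a space of dimension 3.
Since 3 < 5, the vectors are linearly dependent.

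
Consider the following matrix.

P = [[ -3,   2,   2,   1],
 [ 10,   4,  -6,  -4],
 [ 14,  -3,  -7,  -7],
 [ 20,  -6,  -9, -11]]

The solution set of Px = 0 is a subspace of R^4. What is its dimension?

1

Row reduce to echelon form.
R2 ← R2 + (10/3)·R1: [0, 32/3, 2/3, -2/3]
R3 ← R3 + (14/3)·R1: [0, 19/3, 7/3, -7/3]
R4 ← R4 + (20/3)·R1: [0, 22/3, 13/3, -13/3]
R3 ← R3 − (19/32)·R2: [0, 0, 31/16, -31/16]
R4 ← R4 − (11/16)·R2: [0, 0, 31/8, -31/8]
R4 ← R4 − (2)·R3: [0, 0, 0, 0]
3 nonzero rows, so rank(P) = 3.
P has 4 columns; by rank–nullity, nullity = 4 − 3 = 1.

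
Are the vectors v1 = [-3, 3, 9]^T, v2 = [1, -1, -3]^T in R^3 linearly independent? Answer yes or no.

no

Form the matrix with these vectors as rows and row reduce.
R2 ← R2 + (1/3)·R1: [0, 0, 0]
1 nonzero row, so the 2 vectors span a space of dimension 1.
Since 1 < 2, the vectors are linearly dependent.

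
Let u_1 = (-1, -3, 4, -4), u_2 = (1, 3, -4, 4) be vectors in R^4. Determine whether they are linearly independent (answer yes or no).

no

Form the matrix with these vectors as rows and row reduce.
R2 ← R2 + R1: [0, 0, 0, 0]
1 nonzero row, so the 2 vectors span a space of dimension 1.
Since 1 < 2, the vectors are linearly dependent.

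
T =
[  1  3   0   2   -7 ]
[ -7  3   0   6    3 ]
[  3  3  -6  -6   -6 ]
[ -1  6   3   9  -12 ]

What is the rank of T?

Row reduce to echelon form.
R2 ← R2 + (7)·R1: [0, 24, 0, 20, -46]
R3 ← R3 − (3)·R1: [0, -6, -6, -12, 15]
R4 ← R4 + R1: [0, 9, 3, 11, -19]
R3 ← R3 + (1/4)·R2: [0, 0, -6, -7, 7/2]
R4 ← R4 − (3/8)·R2: [0, 0, 3, 7/2, -7/4]
R4 ← R4 + (1/2)·R3: [0, 0, 0, 0, 0]
Echelon form has 3 nonzero rows, so rank(T) = 3.

3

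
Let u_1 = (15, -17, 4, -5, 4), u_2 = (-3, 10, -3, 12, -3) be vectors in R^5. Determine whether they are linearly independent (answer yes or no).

yes

Form the matrix with these vectors as rows and row reduce.
R2 ← R2 + (1/5)·R1: [0, 33/5, -11/5, 11, -11/5]
2 nonzero rows, so the 2 vectors span a space of dimension 2.
Since 2 = 2, the vectors are linearly independent.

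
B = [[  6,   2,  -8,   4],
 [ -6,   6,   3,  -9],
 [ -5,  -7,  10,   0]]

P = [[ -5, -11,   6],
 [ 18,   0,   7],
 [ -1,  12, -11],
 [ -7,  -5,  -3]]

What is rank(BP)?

2

First compute BP:
[[-14, -182, 126],
 [198, 147,   0],
 [-111, 175, -189]]
Now row reduce the product.
R2 ← R2 + (99/7)·R1: [0, -2427, 1782]
R3 ← R3 − (111/14)·R1: [0, 1618, -1188]
R3 ← R3 + (2/3)·R2: [0, 0, 0]
2 nonzero rows, so rank(BP) = 2.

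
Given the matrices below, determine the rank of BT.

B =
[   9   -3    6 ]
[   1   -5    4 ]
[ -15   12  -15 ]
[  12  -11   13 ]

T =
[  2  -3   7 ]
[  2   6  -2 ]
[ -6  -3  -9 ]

First compute BT:
[[-24, -63,  15],
 [-32, -45, -19],
 [ 84, 162,   6],
 [-76, -141, -11]]
Now row reduce the product.
R2 ← R2 − (4/3)·R1: [0, 39, -39]
R3 ← R3 + (7/2)·R1: [0, -117/2, 117/2]
R4 ← R4 − (19/6)·R1: [0, 117/2, -117/2]
R3 ← R3 + (3/2)·R2: [0, 0, 0]
R4 ← R4 − (3/2)·R2: [0, 0, 0]
2 nonzero rows, so rank(BT) = 2.

2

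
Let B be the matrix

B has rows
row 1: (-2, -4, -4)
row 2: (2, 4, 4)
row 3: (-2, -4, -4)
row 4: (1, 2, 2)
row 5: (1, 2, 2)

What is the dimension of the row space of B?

1

Row reduce to echelon form.
R2 ← R2 + R1: [0, 0, 0]
R3 ← R3 − R1: [0, 0, 0]
R4 ← R4 + (1/2)·R1: [0, 0, 0]
R5 ← R5 + (1/2)·R1: [0, 0, 0]
Echelon form has 1 nonzero row, so rank(B) = 1.
The row space has dimension equal to the rank: 1.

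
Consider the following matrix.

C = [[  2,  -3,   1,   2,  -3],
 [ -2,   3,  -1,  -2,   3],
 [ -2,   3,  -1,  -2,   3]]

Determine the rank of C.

1

Row reduce to echelon form.
R2 ← R2 + R1: [0, 0, 0, 0, 0]
R3 ← R3 + R1: [0, 0, 0, 0, 0]
Echelon form has 1 nonzero row, so rank(C) = 1.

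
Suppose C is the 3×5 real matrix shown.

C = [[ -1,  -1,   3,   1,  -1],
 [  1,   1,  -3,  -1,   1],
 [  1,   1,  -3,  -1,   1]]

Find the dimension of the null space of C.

Row reduce to echelon form.
R2 ← R2 + R1: [0, 0, 0, 0, 0]
R3 ← R3 + R1: [0, 0, 0, 0, 0]
1 nonzero row, so rank(C) = 1.
C has 5 columns; by rank–nullity, nullity = 5 − 1 = 4.

4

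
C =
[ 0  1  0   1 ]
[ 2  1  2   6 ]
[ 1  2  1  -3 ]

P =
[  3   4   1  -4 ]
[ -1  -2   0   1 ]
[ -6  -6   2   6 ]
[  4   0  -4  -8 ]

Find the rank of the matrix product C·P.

First compute CP:
[[  3,  -2,  -4,  -7],
 [ 17,  -6, -18, -43],
 [-17,  -6,  15,  28]]
Now row reduce the product.
R2 ← R2 − (17/3)·R1: [0, 16/3, 14/3, -10/3]
R3 ← R3 + (17/3)·R1: [0, -52/3, -23/3, -35/3]
R3 ← R3 + (13/4)·R2: [0, 0, 15/2, -45/2]
3 nonzero rows, so rank(CP) = 3.

3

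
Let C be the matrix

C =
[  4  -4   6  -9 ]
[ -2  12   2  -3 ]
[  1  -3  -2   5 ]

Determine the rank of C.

3

Row reduce to echelon form.
R2 ← R2 + (1/2)·R1: [0, 10, 5, -15/2]
R3 ← R3 − (1/4)·R1: [0, -2, -7/2, 29/4]
R3 ← R3 + (1/5)·R2: [0, 0, -5/2, 23/4]
Echelon form has 3 nonzero rows, so rank(C) = 3.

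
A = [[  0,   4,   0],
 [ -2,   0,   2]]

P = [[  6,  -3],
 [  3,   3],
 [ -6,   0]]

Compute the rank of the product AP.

First compute AP:
[[ 12,  12],
 [-24,   6]]
Now row reduce the product.
R2 ← R2 + (2)·R1: [0, 30]
2 nonzero rows, so rank(AP) = 2.

2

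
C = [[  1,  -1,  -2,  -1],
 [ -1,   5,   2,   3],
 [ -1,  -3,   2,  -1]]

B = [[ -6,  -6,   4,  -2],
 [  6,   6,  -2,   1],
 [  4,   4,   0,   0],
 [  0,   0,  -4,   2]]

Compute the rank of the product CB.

First compute CB:
[[-20, -20,  10,  -5],
 [ 44,  44, -26,  13],
 [ -4,  -4,   6,  -3]]
Now row reduce the product.
R2 ← R2 + (11/5)·R1: [0, 0, -4, 2]
R3 ← R3 − (1/5)·R1: [0, 0, 4, -2]
R3 ← R3 + R2: [0, 0, 0, 0]
2 nonzero rows, so rank(CB) = 2.

2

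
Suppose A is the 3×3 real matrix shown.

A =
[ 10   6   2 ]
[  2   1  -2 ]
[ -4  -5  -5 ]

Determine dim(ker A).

0

Row reduce to echelon form.
R2 ← R2 − (1/5)·R1: [0, -1/5, -12/5]
R3 ← R3 + (2/5)·R1: [0, -13/5, -21/5]
R3 ← R3 − (13)·R2: [0, 0, 27]
3 nonzero rows, so rank(A) = 3.
A has 3 columns; by rank–nullity, nullity = 3 − 3 = 0.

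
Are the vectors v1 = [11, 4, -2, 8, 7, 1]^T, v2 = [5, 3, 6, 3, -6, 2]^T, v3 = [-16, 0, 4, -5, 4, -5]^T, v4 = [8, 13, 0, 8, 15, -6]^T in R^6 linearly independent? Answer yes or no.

yes

Form the matrix with these vectors as rows and row reduce.
R2 ← R2 − (5/11)·R1: [0, 13/11, 76/11, -7/11, -101/11, 17/11]
R3 ← R3 + (16/11)·R1: [0, 64/11, 12/11, 73/11, 156/11, -39/11]
R4 ← R4 − (8/11)·R1: [0, 111/11, 16/11, 24/11, 109/11, -74/11]
R3 ← R3 − (64/13)·R2: [0, 0, -428/13, 127/13, 772/13, -145/13]
R4 ← R4 − (111/13)·R2: [0, 0, -748/13, 99/13, 1148/13, -259/13]
R4 ← R4 − (187/107)·R3: [0, 0, 0, -1012/107, -1656/107, -46/107]
4 nonzero rows, so the 4 vectors span a space of dimension 4.
Since 4 = 4, the vectors are linearly independent.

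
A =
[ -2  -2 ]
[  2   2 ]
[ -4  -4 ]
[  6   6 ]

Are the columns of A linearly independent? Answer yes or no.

no

Row reduce A to echelon form.
R2 ← R2 + R1: [0, 0]
R3 ← R3 − (2)·R1: [0, 0]
R4 ← R4 + (3)·R1: [0, 0]
1 pivot among 2 columns.
Only 1 < 2 pivot columns, so the columns are linearly dependent.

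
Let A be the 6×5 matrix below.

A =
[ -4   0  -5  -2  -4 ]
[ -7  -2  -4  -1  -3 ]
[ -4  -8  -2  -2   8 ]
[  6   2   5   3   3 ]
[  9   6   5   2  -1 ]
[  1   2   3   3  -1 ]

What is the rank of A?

Row reduce to echelon form.
R2 ← R2 − (7/4)·R1: [0, -2, 19/4, 5/2, 4]
R3 ← R3 − R1: [0, -8, 3, 0, 12]
R4 ← R4 + (3/2)·R1: [0, 2, -5/2, 0, -3]
R5 ← R5 + (9/4)·R1: [0, 6, -25/4, -5/2, -10]
R6 ← R6 + (1/4)·R1: [0, 2, 7/4, 5/2, -2]
R3 ← R3 − (4)·R2: [0, 0, -16, -10, -4]
R4 ← R4 + R2: [0, 0, 9/4, 5/2, 1]
R5 ← R5 + (3)·R2: [0, 0, 8, 5, 2]
R6 ← R6 + R2: [0, 0, 13/2, 5, 2]
R4 ← R4 + (9/64)·R3: [0, 0, 0, 35/32, 7/16]
R5 ← R5 + (1/2)·R3: [0, 0, 0, 0, 0]
R6 ← R6 + (13/32)·R3: [0, 0, 0, 15/16, 3/8]
R6 ← R6 − (6/7)·R4: [0, 0, 0, 0, 0]
Echelon form has 4 nonzero rows, so rank(A) = 4.

4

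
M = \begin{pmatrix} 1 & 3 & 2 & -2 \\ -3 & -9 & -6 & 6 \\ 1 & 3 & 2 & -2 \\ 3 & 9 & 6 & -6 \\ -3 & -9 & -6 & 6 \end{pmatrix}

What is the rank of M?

1

Row reduce to echelon form.
R2 ← R2 + (3)·R1: [0, 0, 0, 0]
R3 ← R3 − R1: [0, 0, 0, 0]
R4 ← R4 − (3)·R1: [0, 0, 0, 0]
R5 ← R5 + (3)·R1: [0, 0, 0, 0]
Echelon form has 1 nonzero row, so rank(M) = 1.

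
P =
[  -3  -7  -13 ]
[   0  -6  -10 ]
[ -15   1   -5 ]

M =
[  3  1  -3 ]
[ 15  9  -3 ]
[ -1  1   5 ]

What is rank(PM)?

2

First compute PM:
[[-101, -79, -35],
 [-80, -64, -32],
 [-25, -11,  17]]
Now row reduce the product.
R2 ← R2 − (80/101)·R1: [0, -144/101, -432/101]
R3 ← R3 − (25/101)·R1: [0, 864/101, 2592/101]
R3 ← R3 + (6)·R2: [0, 0, 0]
2 nonzero rows, so rank(PM) = 2.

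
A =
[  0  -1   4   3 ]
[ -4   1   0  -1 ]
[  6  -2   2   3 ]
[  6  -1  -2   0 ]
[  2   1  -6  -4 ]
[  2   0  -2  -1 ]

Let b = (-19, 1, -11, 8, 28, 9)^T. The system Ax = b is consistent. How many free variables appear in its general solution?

2

Row reduce the augmented matrix [A | b].
Swap R1 ↔ R2
R3 ← R3 + (3/2)·R1: [0, -1/2, 2, 3/2, -19/2]
R4 ← R4 + (3/2)·R1: [0, 1/2, -2, -3/2, 19/2]
R5 ← R5 + (1/2)·R1: [0, 3/2, -6, -9/2, 57/2]
R6 ← R6 + (1/2)·R1: [0, 1/2, -2, -3/2, 19/2]
R3 ← R3 − (1/2)·R2: [0, 0, 0, 0, 0]
R4 ← R4 + (1/2)·R2: [0, 0, 0, 0, 0]
R5 ← R5 + (3/2)·R2: [0, 0, 0, 0, 0]
R6 ← R6 + (1/2)·R2: [0, 0, 0, 0, 0]
The echelon form has 2 nonzero rows, and every pivot lies in the first 4 columns, so rank(A) = rank([A|b]) = 2.
The system is consistent.
Free variables = (unknowns) − (rank) = 4 − 2 = 2.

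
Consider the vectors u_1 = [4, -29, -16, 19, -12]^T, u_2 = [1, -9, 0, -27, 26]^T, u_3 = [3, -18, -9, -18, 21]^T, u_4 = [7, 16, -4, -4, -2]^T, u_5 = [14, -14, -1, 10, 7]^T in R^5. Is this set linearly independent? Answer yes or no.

Form the matrix with these vectors as rows and row reduce.
R2 ← R2 − (1/4)·R1: [0, -7/4, 4, -127/4, 29]
R3 ← R3 − (3/4)·R1: [0, 15/4, 3, -129/4, 30]
R4 ← R4 − (7/4)·R1: [0, 267/4, 24, -149/4, 19]
R5 ← R5 − (7/2)·R1: [0, 175/2, 55, -113/2, 49]
R3 ← R3 + (15/7)·R2: [0, 0, 81/7, -702/7, 645/7]
R4 ← R4 + (267/7)·R2: [0, 0, 1236/7, -8738/7, 7876/7]
R5 ← R5 + (50)·R2: [0, 0, 255, -1644, 1499]
R4 ← R4 − (412/27)·R3: [0, 0, 0, 282, -2528/9]
R5 ← R5 − (595/27)·R3: [0, 0, 0, 566, -4784/9]
R5 ← R5 − (283/141)·R4: [0, 0, 0, 0, 40880/1269]
5 nonzero rows, so the 5 vectors span a space of dimension 5.
Since 5 = 5, the vectors are linearly independent.

yes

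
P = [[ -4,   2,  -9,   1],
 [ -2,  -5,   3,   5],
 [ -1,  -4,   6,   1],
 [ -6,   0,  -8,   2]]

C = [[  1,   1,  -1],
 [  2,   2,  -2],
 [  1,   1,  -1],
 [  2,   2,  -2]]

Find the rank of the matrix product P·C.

First compute PC:
[[ -7,  -7,   7],
 [  1,   1,  -1],
 [ -1,  -1,   1],
 [-10, -10,  10]]
Now row reduce the product.
R2 ← R2 + (1/7)·R1: [0, 0, 0]
R3 ← R3 − (1/7)·R1: [0, 0, 0]
R4 ← R4 − (10/7)·R1: [0, 0, 0]
1 nonzero row, so rank(PC) = 1.

1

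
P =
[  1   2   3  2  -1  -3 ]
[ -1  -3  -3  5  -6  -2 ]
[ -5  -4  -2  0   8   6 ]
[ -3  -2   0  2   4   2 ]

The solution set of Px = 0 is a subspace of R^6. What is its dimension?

3

Row reduce to echelon form.
R2 ← R2 + R1: [0, -1, 0, 7, -7, -5]
R3 ← R3 + (5)·R1: [0, 6, 13, 10, 3, -9]
R4 ← R4 + (3)·R1: [0, 4, 9, 8, 1, -7]
R3 ← R3 + (6)·R2: [0, 0, 13, 52, -39, -39]
R4 ← R4 + (4)·R2: [0, 0, 9, 36, -27, -27]
R4 ← R4 − (9/13)·R3: [0, 0, 0, 0, 0, 0]
3 nonzero rows, so rank(P) = 3.
P has 6 columns; by rank–nullity, nullity = 6 − 3 = 3.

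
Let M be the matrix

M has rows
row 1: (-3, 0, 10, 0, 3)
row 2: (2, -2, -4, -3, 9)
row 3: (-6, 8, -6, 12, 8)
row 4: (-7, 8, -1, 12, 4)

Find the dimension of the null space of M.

Row reduce to echelon form.
R2 ← R2 + (2/3)·R1: [0, -2, 8/3, -3, 11]
R3 ← R3 − (2)·R1: [0, 8, -26, 12, 2]
R4 ← R4 − (7/3)·R1: [0, 8, -73/3, 12, -3]
R3 ← R3 + (4)·R2: [0, 0, -46/3, 0, 46]
R4 ← R4 + (4)·R2: [0, 0, -41/3, 0, 41]
R4 ← R4 − (41/46)·R3: [0, 0, 0, 0, 0]
3 nonzero rows, so rank(M) = 3.
M has 5 columns; by rank–nullity, nullity = 5 − 3 = 2.

2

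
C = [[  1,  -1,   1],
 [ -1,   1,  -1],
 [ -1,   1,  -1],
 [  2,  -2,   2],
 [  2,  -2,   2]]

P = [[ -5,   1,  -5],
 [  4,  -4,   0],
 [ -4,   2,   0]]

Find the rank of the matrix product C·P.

1

First compute CP:
[[-13,   7,  -5],
 [ 13,  -7,   5],
 [ 13,  -7,   5],
 [-26,  14, -10],
 [-26,  14, -10]]
Now row reduce the product.
R2 ← R2 + R1: [0, 0, 0]
R3 ← R3 + R1: [0, 0, 0]
R4 ← R4 − (2)·R1: [0, 0, 0]
R5 ← R5 − (2)·R1: [0, 0, 0]
1 nonzero row, so rank(CP) = 1.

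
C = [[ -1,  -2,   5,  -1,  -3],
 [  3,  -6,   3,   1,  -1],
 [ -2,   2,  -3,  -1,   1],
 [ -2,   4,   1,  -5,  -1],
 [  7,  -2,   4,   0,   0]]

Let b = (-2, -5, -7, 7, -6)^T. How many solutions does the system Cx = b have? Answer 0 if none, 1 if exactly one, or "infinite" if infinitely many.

0

Row reduce the augmented matrix [C | b].
R2 ← R2 + (3)·R1: [0, -12, 18, -2, -10, -11]
R3 ← R3 − (2)·R1: [0, 6, -13, 1, 7, -3]
R4 ← R4 − (2)·R1: [0, 8, -9, -3, 5, 11]
R5 ← R5 + (7)·R1: [0, -16, 39, -7, -21, -20]
R3 ← R3 + (1/2)·R2: [0, 0, -4, 0, 2, -17/2]
R4 ← R4 + (2/3)·R2: [0, 0, 3, -13/3, -5/3, 11/3]
R5 ← R5 − (4/3)·R2: [0, 0, 15, -13/3, -23/3, -16/3]
R4 ← R4 + (3/4)·R3: [0, 0, 0, -13/3, -1/6, -65/24]
R5 ← R5 + (15/4)·R3: [0, 0, 0, -13/3, -1/6, -893/24]
R5 ← R5 − R4: [0, 0, 0, 0, 0, -69/2]
The echelon form has 5 nonzero rows; the last pivot sits in the augmented column, so rank(C) = 4 but rank([C|b]) = 5.
Since the ranks differ, the system is inconsistent.
It has no solutions.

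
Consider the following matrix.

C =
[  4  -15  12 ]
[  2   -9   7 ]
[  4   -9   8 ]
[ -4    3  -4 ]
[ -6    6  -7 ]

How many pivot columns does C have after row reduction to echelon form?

2

Row reduce to echelon form.
R2 ← R2 − (1/2)·R1: [0, -3/2, 1]
R3 ← R3 − R1: [0, 6, -4]
R4 ← R4 + R1: [0, -12, 8]
R5 ← R5 + (3/2)·R1: [0, -33/2, 11]
R3 ← R3 + (4)·R2: [0, 0, 0]
R4 ← R4 − (8)·R2: [0, 0, 0]
R5 ← R5 − (11)·R2: [0, 0, 0]
Echelon form has 2 nonzero rows, so rank(C) = 2.
Each nonzero row contributes one pivot column: 2 pivot columns.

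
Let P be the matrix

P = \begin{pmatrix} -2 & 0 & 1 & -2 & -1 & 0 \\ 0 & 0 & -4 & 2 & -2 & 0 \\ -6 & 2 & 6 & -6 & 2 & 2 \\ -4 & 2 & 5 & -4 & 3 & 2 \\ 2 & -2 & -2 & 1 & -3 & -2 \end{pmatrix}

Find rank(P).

Row reduce to echelon form.
R3 ← R3 − (3)·R1: [0, 2, 3, 0, 5, 2]
R4 ← R4 − (2)·R1: [0, 2, 3, 0, 5, 2]
R5 ← R5 + R1: [0, -2, -1, -1, -4, -2]
Swap R2 ↔ R3
R4 ← R4 − R2: [0, 0, 0, 0, 0, 0]
R5 ← R5 + R2: [0, 0, 2, -1, 1, 0]
R5 ← R5 + (1/2)·R3: [0, 0, 0, 0, 0, 0]
Echelon form has 3 nonzero rows, so rank(P) = 3.

3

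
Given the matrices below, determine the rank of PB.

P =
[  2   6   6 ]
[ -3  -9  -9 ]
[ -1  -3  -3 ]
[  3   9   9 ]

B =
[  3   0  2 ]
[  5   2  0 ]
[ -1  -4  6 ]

First compute PB:
[[ 30, -12,  40],
 [-45,  18, -60],
 [-15,   6, -20],
 [ 45, -18,  60]]
Now row reduce the product.
R2 ← R2 + (3/2)·R1: [0, 0, 0]
R3 ← R3 + (1/2)·R1: [0, 0, 0]
R4 ← R4 − (3/2)·R1: [0, 0, 0]
1 nonzero row, so rank(PB) = 1.

1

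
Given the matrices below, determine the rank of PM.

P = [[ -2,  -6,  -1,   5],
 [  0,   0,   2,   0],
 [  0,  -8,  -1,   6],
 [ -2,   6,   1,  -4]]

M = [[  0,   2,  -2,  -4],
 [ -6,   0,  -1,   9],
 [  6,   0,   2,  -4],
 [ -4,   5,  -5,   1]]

3

First compute PM:
[[ 10,  21, -17, -37],
 [ 12,   0,   4,  -8],
 [ 18,  30, -24, -62],
 [-14, -24,  20,  54]]
Now row reduce the product.
R2 ← R2 − (6/5)·R1: [0, -126/5, 122/5, 182/5]
R3 ← R3 − (9/5)·R1: [0, -39/5, 33/5, 23/5]
R4 ← R4 + (7/5)·R1: [0, 27/5, -19/5, 11/5]
R3 ← R3 − (13/42)·R2: [0, 0, -20/21, -20/3]
R4 ← R4 + (3/14)·R2: [0, 0, 10/7, 10]
R4 ← R4 + (3/2)·R3: [0, 0, 0, 0]
3 nonzero rows, so rank(PM) = 3.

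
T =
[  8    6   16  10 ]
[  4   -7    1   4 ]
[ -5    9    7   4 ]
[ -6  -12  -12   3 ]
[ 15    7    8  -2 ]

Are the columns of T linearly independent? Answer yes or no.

Row reduce T to echelon form.
R2 ← R2 − (1/2)·R1: [0, -10, -7, -1]
R3 ← R3 + (5/8)·R1: [0, 51/4, 17, 41/4]
R4 ← R4 + (3/4)·R1: [0, -15/2, 0, 21/2]
R5 ← R5 − (15/8)·R1: [0, -17/4, -22, -83/4]
R3 ← R3 + (51/40)·R2: [0, 0, 323/40, 359/40]
R4 ← R4 − (3/4)·R2: [0, 0, 21/4, 45/4]
R5 ← R5 − (17/40)·R2: [0, 0, -761/40, -813/40]
R4 ← R4 − (210/323)·R3: [0, 0, 0, 1749/323]
R5 ← R5 + (761/323)·R3: [0, 0, 0, 265/323]
R5 ← R5 − (5/33)·R4: [0, 0, 0, 0]
4 pivots among 4 columns.
Every column is a pivot column, so the columns are linearly independent.

yes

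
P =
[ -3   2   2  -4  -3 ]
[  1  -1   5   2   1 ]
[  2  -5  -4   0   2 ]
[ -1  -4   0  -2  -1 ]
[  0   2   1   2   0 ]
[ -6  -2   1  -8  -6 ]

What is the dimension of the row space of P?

4

Row reduce to echelon form.
R2 ← R2 + (1/3)·R1: [0, -1/3, 17/3, 2/3, 0]
R3 ← R3 + (2/3)·R1: [0, -11/3, -8/3, -8/3, 0]
R4 ← R4 − (1/3)·R1: [0, -14/3, -2/3, -2/3, 0]
R6 ← R6 − (2)·R1: [0, -6, -3, 0, 0]
R3 ← R3 − (11)·R2: [0, 0, -65, -10, 0]
R4 ← R4 − (14)·R2: [0, 0, -80, -10, 0]
R5 ← R5 + (6)·R2: [0, 0, 35, 6, 0]
R6 ← R6 − (18)·R2: [0, 0, -105, -12, 0]
R4 ← R4 − (16/13)·R3: [0, 0, 0, 30/13, 0]
R5 ← R5 + (7/13)·R3: [0, 0, 0, 8/13, 0]
R6 ← R6 − (21/13)·R3: [0, 0, 0, 54/13, 0]
R5 ← R5 − (4/15)·R4: [0, 0, 0, 0, 0]
R6 ← R6 − (9/5)·R4: [0, 0, 0, 0, 0]
Echelon form has 4 nonzero rows, so rank(P) = 4.
The row space has dimension equal to the rank: 4.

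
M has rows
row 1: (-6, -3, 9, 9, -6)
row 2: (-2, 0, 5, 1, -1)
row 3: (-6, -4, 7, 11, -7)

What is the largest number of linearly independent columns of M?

Row reduce to echelon form.
R2 ← R2 − (1/3)·R1: [0, 1, 2, -2, 1]
R3 ← R3 − R1: [0, -1, -2, 2, -1]
R3 ← R3 + R2: [0, 0, 0, 0, 0]
Echelon form has 2 nonzero rows, so rank(M) = 2.
The rank gives the maximum number of linearly independent columns: 2.

2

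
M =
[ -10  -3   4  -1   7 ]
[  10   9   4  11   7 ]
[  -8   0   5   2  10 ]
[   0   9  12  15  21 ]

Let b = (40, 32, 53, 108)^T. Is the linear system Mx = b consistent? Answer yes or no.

yes

Row reduce the augmented matrix [M | b].
R2 ← R2 + R1: [0, 6, 8, 10, 14, 72]
R3 ← R3 − (4/5)·R1: [0, 12/5, 9/5, 14/5, 22/5, 21]
R3 ← R3 − (2/5)·R2: [0, 0, -7/5, -6/5, -6/5, -39/5]
R4 ← R4 − (3/2)·R2: [0, 0, 0, 0, 0, 0]
The echelon form has 3 nonzero rows, and every pivot lies in the first 5 columns, so rank(M) = rank([M|b]) = 3.
The system is consistent.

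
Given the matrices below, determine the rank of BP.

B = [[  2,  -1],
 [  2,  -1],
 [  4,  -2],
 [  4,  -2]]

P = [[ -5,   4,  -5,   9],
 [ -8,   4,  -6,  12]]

1

First compute BP:
[[ -2,   4,  -4,   6],
 [ -2,   4,  -4,   6],
 [ -4,   8,  -8,  12],
 [ -4,   8,  -8,  12]]
Now row reduce the product.
R2 ← R2 − R1: [0, 0, 0, 0]
R3 ← R3 − (2)·R1: [0, 0, 0, 0]
R4 ← R4 − (2)·R1: [0, 0, 0, 0]
1 nonzero row, so rank(BP) = 1.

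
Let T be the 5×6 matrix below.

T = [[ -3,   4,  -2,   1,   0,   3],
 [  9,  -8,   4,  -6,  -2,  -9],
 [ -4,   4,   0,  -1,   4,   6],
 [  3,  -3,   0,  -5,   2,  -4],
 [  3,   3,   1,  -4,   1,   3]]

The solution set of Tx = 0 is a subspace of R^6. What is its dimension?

1

Row reduce to echelon form.
R2 ← R2 + (3)·R1: [0, 4, -2, -3, -2, 0]
R3 ← R3 − (4/3)·R1: [0, -4/3, 8/3, -7/3, 4, 2]
R4 ← R4 + R1: [0, 1, -2, -4, 2, -1]
R5 ← R5 + R1: [0, 7, -1, -3, 1, 6]
R3 ← R3 + (1/3)·R2: [0, 0, 2, -10/3, 10/3, 2]
R4 ← R4 − (1/4)·R2: [0, 0, -3/2, -13/4, 5/2, -1]
R5 ← R5 − (7/4)·R2: [0, 0, 5/2, 9/4, 9/2, 6]
R4 ← R4 + (3/4)·R3: [0, 0, 0, -23/4, 5, 1/2]
R5 ← R5 − (5/4)·R3: [0, 0, 0, 77/12, 1/3, 7/2]
R5 ← R5 + (77/69)·R4: [0, 0, 0, 0, 136/23, 280/69]
5 nonzero rows, so rank(T) = 5.
T has 6 columns; by rank–nullity, nullity = 6 − 5 = 1.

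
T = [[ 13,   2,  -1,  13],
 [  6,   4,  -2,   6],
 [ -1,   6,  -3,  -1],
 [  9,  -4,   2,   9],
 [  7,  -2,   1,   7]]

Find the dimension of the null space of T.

2

Row reduce to echelon form.
R2 ← R2 − (6/13)·R1: [0, 40/13, -20/13, 0]
R3 ← R3 + (1/13)·R1: [0, 80/13, -40/13, 0]
R4 ← R4 − (9/13)·R1: [0, -70/13, 35/13, 0]
R5 ← R5 − (7/13)·R1: [0, -40/13, 20/13, 0]
R3 ← R3 − (2)·R2: [0, 0, 0, 0]
R4 ← R4 + (7/4)·R2: [0, 0, 0, 0]
R5 ← R5 + R2: [0, 0, 0, 0]
2 nonzero rows, so rank(T) = 2.
T has 4 columns; by rank–nullity, nullity = 4 − 2 = 2.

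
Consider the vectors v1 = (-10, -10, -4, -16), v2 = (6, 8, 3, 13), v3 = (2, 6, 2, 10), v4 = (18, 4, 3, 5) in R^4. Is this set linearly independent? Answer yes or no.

Form the matrix with these vectors as rows and row reduce.
R2 ← R2 + (3/5)·R1: [0, 2, 3/5, 17/5]
R3 ← R3 + (1/5)·R1: [0, 4, 6/5, 34/5]
R4 ← R4 + (9/5)·R1: [0, -14, -21/5, -119/5]
R3 ← R3 − (2)·R2: [0, 0, 0, 0]
R4 ← R4 + (7)·R2: [0, 0, 0, 0]
2 nonzero rows, so the 4 vectors span a space of dimension 2.
Since 2 < 4, the vectors are linearly dependent.

no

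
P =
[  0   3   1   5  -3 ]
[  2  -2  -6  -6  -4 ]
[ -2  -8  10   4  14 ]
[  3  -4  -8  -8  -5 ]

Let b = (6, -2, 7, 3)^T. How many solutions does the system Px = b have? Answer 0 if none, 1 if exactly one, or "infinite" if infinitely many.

Row reduce the augmented matrix [P | b].
Swap R1 ↔ R2
R3 ← R3 + R1: [0, -10, 4, -2, 10, 5]
R4 ← R4 − (3/2)·R1: [0, -1, 1, 1, 1, 6]
R3 ← R3 + (10/3)·R2: [0, 0, 22/3, 44/3, 0, 25]
R4 ← R4 + (1/3)·R2: [0, 0, 4/3, 8/3, 0, 8]
R4 ← R4 − (2/11)·R3: [0, 0, 0, 0, 0, 38/11]
The echelon form has 4 nonzero rows; the last pivot sits in the augmented column, so rank(P) = 3 but rank([P|b]) = 4.
Since the ranks differ, the system is inconsistent.
It has no solutions.

0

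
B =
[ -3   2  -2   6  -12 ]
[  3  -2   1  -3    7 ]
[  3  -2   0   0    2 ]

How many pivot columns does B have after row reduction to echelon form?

Row reduce to echelon form.
R2 ← R2 + R1: [0, 0, -1, 3, -5]
R3 ← R3 + R1: [0, 0, -2, 6, -10]
R3 ← R3 − (2)·R2: [0, 0, 0, 0, 0]
Echelon form has 2 nonzero rows, so rank(B) = 2.
Each nonzero row contributes one pivot column: 2 pivot columns.

2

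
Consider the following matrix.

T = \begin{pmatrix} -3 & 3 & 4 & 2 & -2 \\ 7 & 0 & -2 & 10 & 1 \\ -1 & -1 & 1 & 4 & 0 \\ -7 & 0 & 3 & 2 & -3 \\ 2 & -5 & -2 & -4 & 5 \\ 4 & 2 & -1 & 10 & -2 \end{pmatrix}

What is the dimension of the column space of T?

4

Row reduce to echelon form.
R2 ← R2 + (7/3)·R1: [0, 7, 22/3, 44/3, -11/3]
R3 ← R3 − (1/3)·R1: [0, -2, -1/3, 10/3, 2/3]
R4 ← R4 − (7/3)·R1: [0, -7, -19/3, -8/3, 5/3]
R5 ← R5 + (2/3)·R1: [0, -3, 2/3, -8/3, 11/3]
R6 ← R6 + (4/3)·R1: [0, 6, 13/3, 38/3, -14/3]
R3 ← R3 + (2/7)·R2: [0, 0, 37/21, 158/21, -8/21]
R4 ← R4 + R2: [0, 0, 1, 12, -2]
R5 ← R5 + (3/7)·R2: [0, 0, 80/21, 76/21, 44/21]
R6 ← R6 − (6/7)·R2: [0, 0, -41/21, 2/21, -32/21]
R4 ← R4 − (21/37)·R3: [0, 0, 0, 286/37, -66/37]
R5 ← R5 − (80/37)·R3: [0, 0, 0, -468/37, 108/37]
R6 ← R6 + (41/37)·R3: [0, 0, 0, 312/37, -72/37]
R5 ← R5 + (18/11)·R4: [0, 0, 0, 0, 0]
R6 ← R6 − (12/11)·R4: [0, 0, 0, 0, 0]
Echelon form has 4 nonzero rows, so rank(T) = 4.
The column space has dimension equal to the rank: 4.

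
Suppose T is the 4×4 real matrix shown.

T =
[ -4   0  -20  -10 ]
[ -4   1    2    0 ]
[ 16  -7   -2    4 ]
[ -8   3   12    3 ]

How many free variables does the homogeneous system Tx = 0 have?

0

Row reduce to echelon form.
R2 ← R2 − R1: [0, 1, 22, 10]
R3 ← R3 + (4)·R1: [0, -7, -82, -36]
R4 ← R4 − (2)·R1: [0, 3, 52, 23]
R3 ← R3 + (7)·R2: [0, 0, 72, 34]
R4 ← R4 − (3)·R2: [0, 0, -14, -7]
R4 ← R4 + (7/36)·R3: [0, 0, 0, -7/18]
4 nonzero rows, so rank(T) = 4.
T has 4 columns; by rank–nullity, nullity = 4 − 4 = 0.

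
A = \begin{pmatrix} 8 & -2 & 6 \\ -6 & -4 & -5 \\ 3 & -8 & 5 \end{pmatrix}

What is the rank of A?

3

Row reduce to echelon form.
R2 ← R2 + (3/4)·R1: [0, -11/2, -1/2]
R3 ← R3 − (3/8)·R1: [0, -29/4, 11/4]
R3 ← R3 − (29/22)·R2: [0, 0, 75/22]
Echelon form has 3 nonzero rows, so rank(A) = 3.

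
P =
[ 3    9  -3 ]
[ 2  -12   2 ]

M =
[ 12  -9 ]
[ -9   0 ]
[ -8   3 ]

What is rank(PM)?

First compute PM:
[[-21, -36],
 [116, -12]]
Now row reduce the product.
R2 ← R2 + (116/21)·R1: [0, -1476/7]
2 nonzero rows, so rank(PM) = 2.

2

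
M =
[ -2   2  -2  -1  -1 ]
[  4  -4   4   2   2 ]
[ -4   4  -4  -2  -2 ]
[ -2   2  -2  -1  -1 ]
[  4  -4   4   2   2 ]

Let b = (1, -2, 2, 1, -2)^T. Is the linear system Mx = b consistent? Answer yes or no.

yes

Row reduce the augmented matrix [M | b].
R2 ← R2 + (2)·R1: [0, 0, 0, 0, 0, 0]
R3 ← R3 − (2)·R1: [0, 0, 0, 0, 0, 0]
R4 ← R4 − R1: [0, 0, 0, 0, 0, 0]
R5 ← R5 + (2)·R1: [0, 0, 0, 0, 0, 0]
The echelon form has 1 nonzero rows, and every pivot lies in the first 5 columns, so rank(M) = rank([M|b]) = 1.
The system is consistent.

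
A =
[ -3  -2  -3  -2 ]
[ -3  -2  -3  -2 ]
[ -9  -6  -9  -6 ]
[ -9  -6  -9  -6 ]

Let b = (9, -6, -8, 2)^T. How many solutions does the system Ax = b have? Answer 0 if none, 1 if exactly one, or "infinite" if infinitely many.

Row reduce the augmented matrix [A | b].
R2 ← R2 − R1: [0, 0, 0, 0, -15]
R3 ← R3 − (3)·R1: [0, 0, 0, 0, -35]
R4 ← R4 − (3)·R1: [0, 0, 0, 0, -25]
R3 ← R3 − (7/3)·R2: [0, 0, 0, 0, 0]
R4 ← R4 − (5/3)·R2: [0, 0, 0, 0, 0]
The echelon form has 2 nonzero rows; the last pivot sits in the augmented column, so rank(A) = 1 but rank([A|b]) = 2.
Since the ranks differ, the system is inconsistent.
It has no solutions.

0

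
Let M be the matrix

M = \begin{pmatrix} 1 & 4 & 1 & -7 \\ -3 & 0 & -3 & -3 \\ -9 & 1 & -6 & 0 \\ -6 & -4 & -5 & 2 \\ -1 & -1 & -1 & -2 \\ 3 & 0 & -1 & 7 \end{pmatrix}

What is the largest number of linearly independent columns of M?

4

Row reduce to echelon form.
R2 ← R2 + (3)·R1: [0, 12, 0, -24]
R3 ← R3 + (9)·R1: [0, 37, 3, -63]
R4 ← R4 + (6)·R1: [0, 20, 1, -40]
R5 ← R5 + R1: [0, 3, 0, -9]
R6 ← R6 − (3)·R1: [0, -12, -4, 28]
R3 ← R3 − (37/12)·R2: [0, 0, 3, 11]
R4 ← R4 − (5/3)·R2: [0, 0, 1, 0]
R5 ← R5 − (1/4)·R2: [0, 0, 0, -3]
R6 ← R6 + R2: [0, 0, -4, 4]
R4 ← R4 − (1/3)·R3: [0, 0, 0, -11/3]
R6 ← R6 + (4/3)·R3: [0, 0, 0, 56/3]
R5 ← R5 − (9/11)·R4: [0, 0, 0, 0]
R6 ← R6 + (56/11)·R4: [0, 0, 0, 0]
Echelon form has 4 nonzero rows, so rank(M) = 4.
The rank gives the maximum number of linearly independent columns: 4.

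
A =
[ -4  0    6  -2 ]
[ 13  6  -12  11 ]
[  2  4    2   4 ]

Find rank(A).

Row reduce to echelon form.
R2 ← R2 + (13/4)·R1: [0, 6, 15/2, 9/2]
R3 ← R3 + (1/2)·R1: [0, 4, 5, 3]
R3 ← R3 − (2/3)·R2: [0, 0, 0, 0]
Echelon form has 2 nonzero rows, so rank(A) = 2.

2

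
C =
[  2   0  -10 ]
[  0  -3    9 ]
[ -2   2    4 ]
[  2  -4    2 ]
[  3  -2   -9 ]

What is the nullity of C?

1

Row reduce to echelon form.
R3 ← R3 + R1: [0, 2, -6]
R4 ← R4 − R1: [0, -4, 12]
R5 ← R5 − (3/2)·R1: [0, -2, 6]
R3 ← R3 + (2/3)·R2: [0, 0, 0]
R4 ← R4 − (4/3)·R2: [0, 0, 0]
R5 ← R5 − (2/3)·R2: [0, 0, 0]
2 nonzero rows, so rank(C) = 2.
C has 3 columns; by rank–nullity, nullity = 3 − 2 = 1.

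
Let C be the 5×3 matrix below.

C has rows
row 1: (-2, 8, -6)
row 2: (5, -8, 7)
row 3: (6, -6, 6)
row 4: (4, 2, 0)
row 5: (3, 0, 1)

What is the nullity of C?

Row reduce to echelon form.
R2 ← R2 + (5/2)·R1: [0, 12, -8]
R3 ← R3 + (3)·R1: [0, 18, -12]
R4 ← R4 + (2)·R1: [0, 18, -12]
R5 ← R5 + (3/2)·R1: [0, 12, -8]
R3 ← R3 − (3/2)·R2: [0, 0, 0]
R4 ← R4 − (3/2)·R2: [0, 0, 0]
R5 ← R5 − R2: [0, 0, 0]
2 nonzero rows, so rank(C) = 2.
C has 3 columns; by rank–nullity, nullity = 3 − 2 = 1.

1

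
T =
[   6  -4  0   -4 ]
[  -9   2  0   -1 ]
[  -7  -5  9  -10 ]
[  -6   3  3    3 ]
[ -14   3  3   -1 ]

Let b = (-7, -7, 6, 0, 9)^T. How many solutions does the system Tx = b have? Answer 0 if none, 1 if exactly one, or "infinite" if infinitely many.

Row reduce the augmented matrix [T | b].
R2 ← R2 + (3/2)·R1: [0, -4, 0, -7, -35/2]
R3 ← R3 + (7/6)·R1: [0, -29/3, 9, -44/3, -13/6]
R4 ← R4 + R1: [0, -1, 3, -1, -7]
R5 ← R5 + (7/3)·R1: [0, -19/3, 3, -31/3, -22/3]
R3 ← R3 − (29/12)·R2: [0, 0, 9, 9/4, 321/8]
R4 ← R4 − (1/4)·R2: [0, 0, 3, 3/4, -21/8]
R5 ← R5 − (19/12)·R2: [0, 0, 3, 3/4, 163/8]
R4 ← R4 − (1/3)·R3: [0, 0, 0, 0, -16]
R5 ← R5 − (1/3)·R3: [0, 0, 0, 0, 7]
R5 ← R5 + (7/16)·R4: [0, 0, 0, 0, 0]
The echelon form has 4 nonzero rows; the last pivot sits in the augmented column, so rank(T) = 3 but rank([T|b]) = 4.
Since the ranks differ, the system is inconsistent.
It has no solutions.

0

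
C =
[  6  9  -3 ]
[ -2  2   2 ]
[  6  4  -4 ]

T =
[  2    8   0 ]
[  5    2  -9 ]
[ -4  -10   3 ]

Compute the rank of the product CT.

First compute CT:
[[ 69,  96, -90],
 [ -2, -32, -12],
 [ 48,  96, -48]]
Now row reduce the product.
R2 ← R2 + (2/69)·R1: [0, -672/23, -336/23]
R3 ← R3 − (16/23)·R1: [0, 672/23, 336/23]
R3 ← R3 + R2: [0, 0, 0]
2 nonzero rows, so rank(CT) = 2.

2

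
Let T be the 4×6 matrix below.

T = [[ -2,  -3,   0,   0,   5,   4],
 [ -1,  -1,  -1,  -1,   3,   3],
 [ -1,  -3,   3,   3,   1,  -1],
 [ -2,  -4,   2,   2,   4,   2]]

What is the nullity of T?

Row reduce to echelon form.
R2 ← R2 − (1/2)·R1: [0, 1/2, -1, -1, 1/2, 1]
R3 ← R3 − (1/2)·R1: [0, -3/2, 3, 3, -3/2, -3]
R4 ← R4 − R1: [0, -1, 2, 2, -1, -2]
R3 ← R3 + (3)·R2: [0, 0, 0, 0, 0, 0]
R4 ← R4 + (2)·R2: [0, 0, 0, 0, 0, 0]
2 nonzero rows, so rank(T) = 2.
T has 6 columns; by rank–nullity, nullity = 6 − 2 = 4.

4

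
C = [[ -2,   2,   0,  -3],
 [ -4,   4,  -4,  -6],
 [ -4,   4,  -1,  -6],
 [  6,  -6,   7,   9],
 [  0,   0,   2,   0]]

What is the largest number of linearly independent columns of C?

Row reduce to echelon form.
R2 ← R2 − (2)·R1: [0, 0, -4, 0]
R3 ← R3 − (2)·R1: [0, 0, -1, 0]
R4 ← R4 + (3)·R1: [0, 0, 7, 0]
R3 ← R3 − (1/4)·R2: [0, 0, 0, 0]
R4 ← R4 + (7/4)·R2: [0, 0, 0, 0]
R5 ← R5 + (1/2)·R2: [0, 0, 0, 0]
Echelon form has 2 nonzero rows, so rank(C) = 2.
The rank gives the maximum number of linearly independent columns: 2.

2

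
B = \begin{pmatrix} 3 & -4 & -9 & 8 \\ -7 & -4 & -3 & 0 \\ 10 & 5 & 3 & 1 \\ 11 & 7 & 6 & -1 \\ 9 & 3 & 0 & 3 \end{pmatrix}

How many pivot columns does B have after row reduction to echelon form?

2

Row reduce to echelon form.
R2 ← R2 + (7/3)·R1: [0, -40/3, -24, 56/3]
R3 ← R3 − (10/3)·R1: [0, 55/3, 33, -77/3]
R4 ← R4 − (11/3)·R1: [0, 65/3, 39, -91/3]
R5 ← R5 − (3)·R1: [0, 15, 27, -21]
R3 ← R3 + (11/8)·R2: [0, 0, 0, 0]
R4 ← R4 + (13/8)·R2: [0, 0, 0, 0]
R5 ← R5 + (9/8)·R2: [0, 0, 0, 0]
Echelon form has 2 nonzero rows, so rank(B) = 2.
Each nonzero row contributes one pivot column: 2 pivot columns.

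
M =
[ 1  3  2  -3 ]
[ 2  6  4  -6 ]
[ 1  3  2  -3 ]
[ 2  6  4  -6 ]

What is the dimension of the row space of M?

1

Row reduce to echelon form.
R2 ← R2 − (2)·R1: [0, 0, 0, 0]
R3 ← R3 − R1: [0, 0, 0, 0]
R4 ← R4 − (2)·R1: [0, 0, 0, 0]
Echelon form has 1 nonzero row, so rank(M) = 1.
The row space has dimension equal to the rank: 1.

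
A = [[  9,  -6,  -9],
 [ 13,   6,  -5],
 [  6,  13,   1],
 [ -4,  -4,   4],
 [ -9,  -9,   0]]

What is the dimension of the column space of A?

3

Row reduce to echelon form.
R2 ← R2 − (13/9)·R1: [0, 44/3, 8]
R3 ← R3 − (2/3)·R1: [0, 17, 7]
R4 ← R4 + (4/9)·R1: [0, -20/3, 0]
R5 ← R5 + R1: [0, -15, -9]
R3 ← R3 − (51/44)·R2: [0, 0, -25/11]
R4 ← R4 + (5/11)·R2: [0, 0, 40/11]
R5 ← R5 + (45/44)·R2: [0, 0, -9/11]
R4 ← R4 + (8/5)·R3: [0, 0, 0]
R5 ← R5 − (9/25)·R3: [0, 0, 0]
Echelon form has 3 nonzero rows, so rank(A) = 3.
The column space has dimension equal to the rank: 3.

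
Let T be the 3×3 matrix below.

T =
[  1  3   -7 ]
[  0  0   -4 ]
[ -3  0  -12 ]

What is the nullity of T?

Row reduce to echelon form.
R3 ← R3 + (3)·R1: [0, 9, -33]
Swap R2 ↔ R3
3 nonzero rows, so rank(T) = 3.
T has 3 columns; by rank–nullity, nullity = 3 − 3 = 0.

0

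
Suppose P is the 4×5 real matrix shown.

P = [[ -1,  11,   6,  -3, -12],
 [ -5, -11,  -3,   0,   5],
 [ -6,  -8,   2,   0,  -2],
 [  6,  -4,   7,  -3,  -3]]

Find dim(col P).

4

Row reduce to echelon form.
R2 ← R2 − (5)·R1: [0, -66, -33, 15, 65]
R3 ← R3 − (6)·R1: [0, -74, -34, 18, 70]
R4 ← R4 + (6)·R1: [0, 62, 43, -21, -75]
R3 ← R3 − (37/33)·R2: [0, 0, 3, 13/11, -95/33]
R4 ← R4 + (31/33)·R2: [0, 0, 12, -76/11, -460/33]
R4 ← R4 − (4)·R3: [0, 0, 0, -128/11, -80/33]
Echelon form has 4 nonzero rows, so rank(P) = 4.
The column space has dimension equal to the rank: 4.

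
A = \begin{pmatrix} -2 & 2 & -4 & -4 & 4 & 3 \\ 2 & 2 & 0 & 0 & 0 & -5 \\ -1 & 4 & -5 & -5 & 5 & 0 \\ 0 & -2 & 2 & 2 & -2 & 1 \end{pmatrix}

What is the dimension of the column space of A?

2

Row reduce to echelon form.
R2 ← R2 + R1: [0, 4, -4, -4, 4, -2]
R3 ← R3 − (1/2)·R1: [0, 3, -3, -3, 3, -3/2]
R3 ← R3 − (3/4)·R2: [0, 0, 0, 0, 0, 0]
R4 ← R4 + (1/2)·R2: [0, 0, 0, 0, 0, 0]
Echelon form has 2 nonzero rows, so rank(A) = 2.
The column space has dimension equal to the rank: 2.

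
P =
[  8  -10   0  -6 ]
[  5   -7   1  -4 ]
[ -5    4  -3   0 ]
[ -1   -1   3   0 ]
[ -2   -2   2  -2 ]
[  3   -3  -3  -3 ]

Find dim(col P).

Row reduce to echelon form.
R2 ← R2 − (5/8)·R1: [0, -3/4, 1, -1/4]
R3 ← R3 + (5/8)·R1: [0, -9/4, -3, -15/4]
R4 ← R4 + (1/8)·R1: [0, -9/4, 3, -3/4]
R5 ← R5 + (1/4)·R1: [0, -9/2, 2, -7/2]
R6 ← R6 − (3/8)·R1: [0, 3/4, -3, -3/4]
R3 ← R3 − (3)·R2: [0, 0, -6, -3]
R4 ← R4 − (3)·R2: [0, 0, 0, 0]
R5 ← R5 − (6)·R2: [0, 0, -4, -2]
R6 ← R6 + R2: [0, 0, -2, -1]
R5 ← R5 − (2/3)·R3: [0, 0, 0, 0]
R6 ← R6 − (1/3)·R3: [0, 0, 0, 0]
Echelon form has 3 nonzero rows, so rank(P) = 3.
The column space has dimension equal to the rank: 3.

3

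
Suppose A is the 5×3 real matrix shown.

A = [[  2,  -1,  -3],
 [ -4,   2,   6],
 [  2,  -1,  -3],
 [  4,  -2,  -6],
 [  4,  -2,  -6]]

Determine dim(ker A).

Row reduce to echelon form.
R2 ← R2 + (2)·R1: [0, 0, 0]
R3 ← R3 − R1: [0, 0, 0]
R4 ← R4 − (2)·R1: [0, 0, 0]
R5 ← R5 − (2)·R1: [0, 0, 0]
1 nonzero row, so rank(A) = 1.
A has 3 columns; by rank–nullity, nullity = 3 − 1 = 2.

2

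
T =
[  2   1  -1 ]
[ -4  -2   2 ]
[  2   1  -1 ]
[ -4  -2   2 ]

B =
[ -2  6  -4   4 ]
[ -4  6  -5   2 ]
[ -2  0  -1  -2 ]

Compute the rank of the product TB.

First compute TB:
[[ -6,  18, -12,  12],
 [ 12, -36,  24, -24],
 [ -6,  18, -12,  12],
 [ 12, -36,  24, -24]]
Now row reduce the product.
R2 ← R2 + (2)·R1: [0, 0, 0, 0]
R3 ← R3 − R1: [0, 0, 0, 0]
R4 ← R4 + (2)·R1: [0, 0, 0, 0]
1 nonzero row, so rank(TB) = 1.

1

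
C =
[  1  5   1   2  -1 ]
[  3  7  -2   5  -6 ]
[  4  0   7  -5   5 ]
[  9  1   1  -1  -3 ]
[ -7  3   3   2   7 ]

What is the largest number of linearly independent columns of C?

Row reduce to echelon form.
R2 ← R2 − (3)·R1: [0, -8, -5, -1, -3]
R3 ← R3 − (4)·R1: [0, -20, 3, -13, 9]
R4 ← R4 − (9)·R1: [0, -44, -8, -19, 6]
R5 ← R5 + (7)·R1: [0, 38, 10, 16, 0]
R3 ← R3 − (5/2)·R2: [0, 0, 31/2, -21/2, 33/2]
R4 ← R4 − (11/2)·R2: [0, 0, 39/2, -27/2, 45/2]
R5 ← R5 + (19/4)·R2: [0, 0, -55/4, 45/4, -57/4]
R4 ← R4 − (39/31)·R3: [0, 0, 0, -9/31, 54/31]
R5 ← R5 + (55/62)·R3: [0, 0, 0, 60/31, 12/31]
R5 ← R5 + (20/3)·R4: [0, 0, 0, 0, 12]
Echelon form has 5 nonzero rows, so rank(C) = 5.
The rank gives the maximum number of linearly independent columns: 5.

5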